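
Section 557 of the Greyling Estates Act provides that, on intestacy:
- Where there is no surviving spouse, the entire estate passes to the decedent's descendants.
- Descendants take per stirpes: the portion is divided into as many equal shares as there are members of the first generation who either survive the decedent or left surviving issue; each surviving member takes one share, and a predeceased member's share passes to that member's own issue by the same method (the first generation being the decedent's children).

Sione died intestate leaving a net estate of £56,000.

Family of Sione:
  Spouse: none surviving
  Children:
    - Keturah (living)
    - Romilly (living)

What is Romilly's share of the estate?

The entire £56,000 passes to the descendants.
That amount (£56,000) is divided into 2 shares of £28,000: Keturah and Romilly each take £28,000.

Romilly receives £28,000.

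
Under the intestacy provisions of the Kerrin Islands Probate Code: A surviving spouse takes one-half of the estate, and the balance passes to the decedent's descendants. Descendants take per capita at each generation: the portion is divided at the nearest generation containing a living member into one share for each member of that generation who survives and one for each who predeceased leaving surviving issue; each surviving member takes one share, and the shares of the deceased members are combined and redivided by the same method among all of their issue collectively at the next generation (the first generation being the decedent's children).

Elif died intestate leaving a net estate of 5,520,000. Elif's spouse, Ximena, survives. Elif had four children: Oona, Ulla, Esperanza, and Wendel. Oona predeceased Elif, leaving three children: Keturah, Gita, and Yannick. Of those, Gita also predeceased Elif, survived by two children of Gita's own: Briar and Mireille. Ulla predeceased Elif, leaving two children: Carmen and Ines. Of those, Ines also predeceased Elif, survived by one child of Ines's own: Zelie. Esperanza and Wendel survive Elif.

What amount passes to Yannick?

Yannick receives 276,000.

Ximena takes one-half of 5,520,000 = 2,760,000. The remaining 2,760,000 passes to the descendants.
The descendants' portion (2,760,000) is divided at the children's generation into 4 shares of 690,000. Esperanza and Wendel each take 690,000. The 2 shares of the deceased (Oona and Ulla) are combined into a pool of 1,380,000.
That pool (1,380,000) is divided at the grandchildren's generation into 5 shares of 276,000. Keturah, Yannick, and Carmen each take 276,000. The 2 shares of the deceased (Gita and Ines) are combined into a pool of 552,000.
That pool (552,000) is divided at the great-grandchildren's generation equally among Briar, Mireille, and Zelie: 184,000 each.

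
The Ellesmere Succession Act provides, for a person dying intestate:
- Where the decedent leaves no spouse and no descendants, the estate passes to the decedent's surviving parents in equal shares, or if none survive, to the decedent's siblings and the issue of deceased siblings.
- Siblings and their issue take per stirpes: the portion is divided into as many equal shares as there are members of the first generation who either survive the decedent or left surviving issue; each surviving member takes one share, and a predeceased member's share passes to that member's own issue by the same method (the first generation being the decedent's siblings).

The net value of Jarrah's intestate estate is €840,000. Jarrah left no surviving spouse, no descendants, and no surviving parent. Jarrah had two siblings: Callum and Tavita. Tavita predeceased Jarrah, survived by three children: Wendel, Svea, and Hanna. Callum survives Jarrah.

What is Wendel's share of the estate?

The entire €840,000 passes to the siblings and their issue.
That amount (€840,000) is divided into 2 shares of €420,000: Callum takes €420,000; Tavita's €420,000 share passes to Tavita's issue.
Tavita's share (€420,000) is divided into 3 shares of €140,000: Wendel, Svea, and Hanna each take €140,000.

Wendel receives €140,000.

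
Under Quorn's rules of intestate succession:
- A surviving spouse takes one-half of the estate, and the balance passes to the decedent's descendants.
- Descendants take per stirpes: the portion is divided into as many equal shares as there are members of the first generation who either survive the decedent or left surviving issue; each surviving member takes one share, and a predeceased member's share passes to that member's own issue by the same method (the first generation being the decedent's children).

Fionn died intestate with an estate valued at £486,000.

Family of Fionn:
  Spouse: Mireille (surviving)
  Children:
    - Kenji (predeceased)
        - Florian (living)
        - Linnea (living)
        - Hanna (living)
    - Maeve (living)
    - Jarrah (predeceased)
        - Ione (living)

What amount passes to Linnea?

Mireille takes one-half of £486,000 = £243,000. The remaining £243,000 passes to the descendants.
The descendants' portion (£243,000) is divided into 3 shares of £81,000: Maeve takes £81,000; Kenji's £81,000 share passes to Kenji's issue; Jarrah's £81,000 share passes to Jarrah's issue.
Kenji's share (£81,000) is divided into 3 shares of £27,000: Florian, Linnea, and Hanna each take £27,000.
Jarrah's share (£81,000) passes entirely to Ione.

Linnea receives £27,000.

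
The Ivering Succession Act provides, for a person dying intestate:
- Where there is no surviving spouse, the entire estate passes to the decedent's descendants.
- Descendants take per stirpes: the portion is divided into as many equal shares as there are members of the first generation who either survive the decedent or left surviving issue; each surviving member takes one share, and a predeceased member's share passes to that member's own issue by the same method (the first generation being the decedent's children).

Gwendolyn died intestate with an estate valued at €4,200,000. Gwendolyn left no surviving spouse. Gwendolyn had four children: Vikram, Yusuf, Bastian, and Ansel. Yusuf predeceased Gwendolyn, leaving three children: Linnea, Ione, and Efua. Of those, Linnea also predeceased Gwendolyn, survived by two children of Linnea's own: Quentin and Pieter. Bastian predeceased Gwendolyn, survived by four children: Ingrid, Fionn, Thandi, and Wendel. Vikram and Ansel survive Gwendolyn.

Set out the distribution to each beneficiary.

The entire €4,200,000 passes to the descendants.
That amount (€4,200,000) is divided into 4 shares of €1,050,000: Vikram and Ansel each take €1,050,000; Yusuf's €1,050,000 share passes to Yusuf's issue; Bastian's €1,050,000 share passes to Bastian's issue.
Yusuf's share (€1,050,000) is divided into 3 shares of €350,000: Ione and Efua each take €350,000; Linnea's €350,000 share passes to Linnea's issue.
Linnea's share (€350,000) is divided into 2 shares of €175,000: Quentin and Pieter each take €175,000.
Bastian's share (€1,050,000) is divided into 4 shares of €262,500: Ingrid, Fionn, Thandi, and Wendel each take €262,500.

Vikram: €1,050,000; Quentin: €175,000; Pieter: €175,000; Ione: €350,000; Efua: €350,000; Ingrid: €262,500; Fionn: €262,500; Thandi: €262,500; Wendel: €262,500; Ansel: €1,050,000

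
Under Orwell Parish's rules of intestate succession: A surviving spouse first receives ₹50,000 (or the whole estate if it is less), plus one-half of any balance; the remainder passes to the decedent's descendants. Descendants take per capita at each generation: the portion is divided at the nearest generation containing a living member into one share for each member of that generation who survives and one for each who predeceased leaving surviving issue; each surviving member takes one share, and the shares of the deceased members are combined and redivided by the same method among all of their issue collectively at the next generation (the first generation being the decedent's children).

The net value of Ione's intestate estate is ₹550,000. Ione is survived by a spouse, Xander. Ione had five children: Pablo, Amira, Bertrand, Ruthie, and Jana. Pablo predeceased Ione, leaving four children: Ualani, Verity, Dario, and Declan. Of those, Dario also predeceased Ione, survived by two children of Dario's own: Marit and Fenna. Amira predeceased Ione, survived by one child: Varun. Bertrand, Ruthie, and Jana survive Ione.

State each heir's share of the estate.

Xander first takes ₹50,000, leaving a balance of ₹500,000. Xander then takes one-half of the balance (₹250,000), for a total of ₹300,000. The remaining ₹250,000 passes to the descendants.
The descendants' portion (₹250,000) is divided at the children's generation into 5 shares of ₹50,000. Bertrand, Ruthie, and Jana each take ₹50,000. The 2 shares of the deceased (Pablo and Amira) are combined into a pool of ₹100,000.
That pool (₹100,000) is divided at the grandchildren's generation into 5 shares of ₹20,000. Ualani, Verity, Declan, and Varun each take ₹20,000. The remaining share for the deceased Dario (₹20,000) is carried to the next generation.
That pool (₹20,000) is divided at the great-grandchildren's generation equally among Marit and Fenna: ₹10,000 each.

Xander: ₹300,000; Ualani: ₹20,000; Verity: ₹20,000; Marit: ₹10,000; Fenna: ₹10,000; Declan: ₹20,000; Varun: ₹20,000; Bertrand: ₹50,000; Ruthie: ₹50,000; Jana: ₹50,000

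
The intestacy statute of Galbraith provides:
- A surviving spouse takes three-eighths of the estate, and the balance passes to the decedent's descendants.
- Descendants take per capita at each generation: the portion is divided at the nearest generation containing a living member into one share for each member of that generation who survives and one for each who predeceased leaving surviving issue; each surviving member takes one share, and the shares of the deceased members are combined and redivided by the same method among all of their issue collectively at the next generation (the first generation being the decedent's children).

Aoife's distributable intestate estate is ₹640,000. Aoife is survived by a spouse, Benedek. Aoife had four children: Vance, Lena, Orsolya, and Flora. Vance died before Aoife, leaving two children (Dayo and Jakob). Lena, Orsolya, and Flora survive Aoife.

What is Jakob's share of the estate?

Jakob receives ₹50,000.

Benedek takes three-eighths of ₹640,000 = ₹240,000. The remaining ₹400,000 passes to the descendants.
The descendants' portion (₹400,000) is divided at the children's generation into 4 shares of ₹100,000. Lena, Orsolya, and Flora each take ₹100,000. The remaining share for the deceased Vance (₹100,000) is carried to the next generation.
That pool (₹100,000) is divided at the grandchildren's generation equally among Dayo and Jakob: ₹50,000 each.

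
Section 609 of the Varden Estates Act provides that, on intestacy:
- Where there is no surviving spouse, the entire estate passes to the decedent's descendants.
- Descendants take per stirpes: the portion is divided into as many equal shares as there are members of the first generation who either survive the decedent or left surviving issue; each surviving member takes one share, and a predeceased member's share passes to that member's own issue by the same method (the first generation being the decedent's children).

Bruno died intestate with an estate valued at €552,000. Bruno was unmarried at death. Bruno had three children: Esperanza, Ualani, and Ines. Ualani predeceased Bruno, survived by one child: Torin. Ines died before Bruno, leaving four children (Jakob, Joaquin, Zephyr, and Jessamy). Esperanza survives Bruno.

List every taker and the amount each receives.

The entire €552,000 passes to the descendants.
That amount (€552,000) is divided into 3 shares of €184,000: Esperanza takes €184,000; Ualani's €184,000 share passes to Ualani's issue; Ines's €184,000 share passes to Ines's issue.
Ualani's share (€184,000) passes entirely to Torin.
Ines's share (€184,000) is divided into 4 shares of €46,000: Jakob, Joaquin, Zephyr, and Jessamy each take €46,000.

Esperanza: €184,000; Torin: €184,000; Jakob: €46,000; Joaquin: €46,000; Zephyr: €46,000; Jessamy: €46,000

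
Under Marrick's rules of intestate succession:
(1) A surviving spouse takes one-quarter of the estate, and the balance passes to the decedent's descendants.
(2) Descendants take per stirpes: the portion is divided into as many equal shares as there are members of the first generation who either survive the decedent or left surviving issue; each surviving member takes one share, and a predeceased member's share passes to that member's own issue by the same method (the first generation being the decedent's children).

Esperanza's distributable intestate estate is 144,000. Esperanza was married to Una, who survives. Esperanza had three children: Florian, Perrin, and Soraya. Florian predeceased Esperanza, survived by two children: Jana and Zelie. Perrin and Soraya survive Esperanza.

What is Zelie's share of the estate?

Zelie receives 18,000.

Una takes one-quarter of 144,000 = 36,000. The remaining 108,000 passes to the descendants.
The descendants' portion (108,000) is divided into 3 shares of 36,000: Perrin and Soraya each take 36,000; Florian's 36,000 share passes to Florian's issue.
Florian's share (36,000) is divided into 2 shares of 18,000: Jana and Zelie each take 18,000.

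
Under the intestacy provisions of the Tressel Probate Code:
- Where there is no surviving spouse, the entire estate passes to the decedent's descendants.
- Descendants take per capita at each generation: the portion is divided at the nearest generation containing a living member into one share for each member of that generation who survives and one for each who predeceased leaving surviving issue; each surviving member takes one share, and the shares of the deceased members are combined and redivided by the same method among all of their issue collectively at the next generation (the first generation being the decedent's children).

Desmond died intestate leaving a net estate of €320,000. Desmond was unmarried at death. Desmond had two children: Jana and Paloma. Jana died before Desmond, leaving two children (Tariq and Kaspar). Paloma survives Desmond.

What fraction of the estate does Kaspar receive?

Kaspar receives 1/4 of the estate.

The entire €320,000 passes to the descendants.
That amount (€320,000) is divided at the children's generation into 2 shares of €160,000. Paloma takes €160,000. The remaining share for the deceased Jana (€160,000) is carried to the next generation.
That pool (€160,000) is divided at the grandchildren's generation equally among Tariq and Kaspar: €80,000 each.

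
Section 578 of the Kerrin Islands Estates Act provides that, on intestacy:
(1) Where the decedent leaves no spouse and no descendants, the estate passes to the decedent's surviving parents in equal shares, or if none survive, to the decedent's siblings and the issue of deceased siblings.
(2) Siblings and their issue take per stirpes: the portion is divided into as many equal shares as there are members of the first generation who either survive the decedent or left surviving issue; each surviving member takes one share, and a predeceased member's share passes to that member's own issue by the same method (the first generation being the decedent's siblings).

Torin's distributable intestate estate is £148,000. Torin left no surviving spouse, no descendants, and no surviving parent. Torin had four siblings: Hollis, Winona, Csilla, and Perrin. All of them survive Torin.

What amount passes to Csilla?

Csilla receives £37,000.

The entire £148,000 passes to the siblings and their issue.
That amount (£148,000) is divided into 4 shares of £37,000: Hollis, Winona, Csilla, and Perrin each take £37,000.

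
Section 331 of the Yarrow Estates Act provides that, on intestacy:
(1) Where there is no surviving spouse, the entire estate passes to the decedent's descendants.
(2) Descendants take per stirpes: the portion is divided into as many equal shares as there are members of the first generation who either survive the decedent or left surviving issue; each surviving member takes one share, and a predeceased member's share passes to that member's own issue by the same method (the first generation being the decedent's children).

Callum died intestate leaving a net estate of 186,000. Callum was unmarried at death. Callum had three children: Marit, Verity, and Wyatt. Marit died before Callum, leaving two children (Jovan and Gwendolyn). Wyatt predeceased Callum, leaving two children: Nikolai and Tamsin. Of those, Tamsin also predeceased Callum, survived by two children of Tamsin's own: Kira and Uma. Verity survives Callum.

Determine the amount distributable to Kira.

The entire 186,000 passes to the descendants.
That amount (186,000) is divided into 3 shares of 62,000: Verity takes 62,000; Marit's 62,000 share passes to Marit's issue; Wyatt's 62,000 share passes to Wyatt's issue.
Marit's share (62,000) is divided into 2 shares of 31,000: Jovan and Gwendolyn each take 31,000.
Wyatt's share (62,000) is divided into 2 shares of 31,000: Nikolai takes 31,000; Tamsin's 31,000 share passes to Tamsin's issue.
Tamsin's share (31,000) is divided into 2 shares of 15,500: Kira and Uma each take 15,500.

Kira receives 15,500.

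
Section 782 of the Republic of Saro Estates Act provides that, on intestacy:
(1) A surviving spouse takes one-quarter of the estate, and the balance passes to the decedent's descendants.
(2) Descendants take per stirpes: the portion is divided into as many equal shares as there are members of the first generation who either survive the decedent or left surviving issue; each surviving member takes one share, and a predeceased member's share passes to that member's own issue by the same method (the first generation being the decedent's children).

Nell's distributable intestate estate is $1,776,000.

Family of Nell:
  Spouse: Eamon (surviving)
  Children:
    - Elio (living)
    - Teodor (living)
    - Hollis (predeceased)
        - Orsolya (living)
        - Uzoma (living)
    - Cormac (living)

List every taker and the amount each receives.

Eamon: $444,000; Elio: $333,000; Teodor: $333,000; Orsolya: $166,500; Uzoma: $166,500; Cormac: $333,000

Eamon takes one-quarter of $1,776,000 = $444,000. The remaining $1,332,000 passes to the descendants.
The descendants' portion ($1,332,000) is divided into 4 shares of $333,000: Elio, Teodor, and Cormac each take $333,000; Hollis's $333,000 share passes to Hollis's issue.
Hollis's share ($333,000) is divided into 2 shares of $166,500: Orsolya and Uzoma each take $166,500.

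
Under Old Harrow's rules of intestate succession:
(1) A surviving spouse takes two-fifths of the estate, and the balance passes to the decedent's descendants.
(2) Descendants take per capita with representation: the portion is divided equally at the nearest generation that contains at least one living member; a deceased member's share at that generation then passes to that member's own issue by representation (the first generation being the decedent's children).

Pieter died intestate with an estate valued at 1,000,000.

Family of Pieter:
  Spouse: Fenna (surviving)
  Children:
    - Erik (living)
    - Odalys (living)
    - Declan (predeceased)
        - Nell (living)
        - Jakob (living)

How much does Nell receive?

Fenna takes two-fifths of 1,000,000 = 400,000. The remaining 600,000 passes to the descendants.
The descendants' portion (600,000) is divided into 3 shares of 200,000: Erik and Odalys each take 200,000; Declan's 200,000 share passes to Declan's issue.
Declan's share (200,000) is divided into 2 shares of 100,000: Nell and Jakob each take 100,000.

Nell receives 100,000.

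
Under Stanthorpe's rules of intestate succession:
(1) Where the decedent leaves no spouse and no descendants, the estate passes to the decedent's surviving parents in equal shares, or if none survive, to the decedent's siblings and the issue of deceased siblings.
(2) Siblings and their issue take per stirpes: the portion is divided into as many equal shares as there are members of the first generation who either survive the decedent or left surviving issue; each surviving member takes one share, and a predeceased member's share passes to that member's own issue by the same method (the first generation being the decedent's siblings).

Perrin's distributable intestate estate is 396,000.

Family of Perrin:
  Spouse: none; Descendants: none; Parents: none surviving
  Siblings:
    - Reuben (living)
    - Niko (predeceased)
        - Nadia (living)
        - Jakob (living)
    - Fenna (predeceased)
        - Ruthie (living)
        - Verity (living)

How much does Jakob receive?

The entire 396,000 passes to the siblings and their issue.
That amount (396,000) is divided into 3 shares of 132,000: Reuben takes 132,000; Niko's 132,000 share passes to Niko's issue; Fenna's 132,000 share passes to Fenna's issue.
Niko's share (132,000) is divided into 2 shares of 66,000: Nadia and Jakob each take 66,000.
Fenna's share (132,000) is divided into 2 shares of 66,000: Ruthie and Verity each take 66,000.

Jakob receives 66,000.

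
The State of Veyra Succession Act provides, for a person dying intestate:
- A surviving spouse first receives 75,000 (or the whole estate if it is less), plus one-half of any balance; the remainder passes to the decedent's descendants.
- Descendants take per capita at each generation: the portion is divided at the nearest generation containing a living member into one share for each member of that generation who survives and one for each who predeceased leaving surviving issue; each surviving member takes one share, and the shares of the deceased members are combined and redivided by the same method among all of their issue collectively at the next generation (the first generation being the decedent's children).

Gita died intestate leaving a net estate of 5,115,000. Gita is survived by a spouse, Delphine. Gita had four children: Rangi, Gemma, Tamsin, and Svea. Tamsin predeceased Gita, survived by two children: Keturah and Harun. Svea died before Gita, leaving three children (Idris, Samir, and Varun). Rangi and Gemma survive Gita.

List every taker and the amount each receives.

Delphine: 2,595,000; Rangi: 630,000; Gemma: 630,000; Keturah: 252,000; Harun: 252,000; Idris: 252,000; Samir: 252,000; Varun: 252,000

Delphine first takes 75,000, leaving a balance of 5,040,000. Delphine then takes one-half of the balance (2,520,000), for a total of 2,595,000. The remaining 2,520,000 passes to the descendants.
The descendants' portion (2,520,000) is divided at the children's generation into 4 shares of 630,000. Rangi and Gemma each take 630,000. The 2 shares of the deceased (Tamsin and Svea) are combined into a pool of 1,260,000.
That pool (1,260,000) is divided at the grandchildren's generation equally among Keturah, Harun, Idris, Samir, and Varun: 252,000 each.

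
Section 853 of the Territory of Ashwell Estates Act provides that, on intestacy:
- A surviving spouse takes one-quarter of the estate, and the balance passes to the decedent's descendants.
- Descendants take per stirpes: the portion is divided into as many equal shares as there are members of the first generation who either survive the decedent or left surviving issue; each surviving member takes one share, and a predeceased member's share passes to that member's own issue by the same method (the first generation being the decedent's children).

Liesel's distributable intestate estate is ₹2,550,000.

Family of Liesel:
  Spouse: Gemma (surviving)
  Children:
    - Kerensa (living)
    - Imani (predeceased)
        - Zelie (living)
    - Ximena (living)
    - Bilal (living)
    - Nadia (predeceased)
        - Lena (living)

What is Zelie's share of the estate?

Gemma takes one-quarter of ₹2,550,000 = ₹637,500. The remaining ₹1,912,500 passes to the descendants.
The descendants' portion (₹1,912,500) is divided into 5 shares of ₹382,500: Kerensa, Ximena, and Bilal each take ₹382,500; Imani's ₹382,500 share passes to Imani's issue; Nadia's ₹382,500 share passes to Nadia's issue.
Imani's share (₹382,500) passes entirely to Zelie.
Nadia's share (₹382,500) passes entirely to Lena.

Zelie receives ₹382,500.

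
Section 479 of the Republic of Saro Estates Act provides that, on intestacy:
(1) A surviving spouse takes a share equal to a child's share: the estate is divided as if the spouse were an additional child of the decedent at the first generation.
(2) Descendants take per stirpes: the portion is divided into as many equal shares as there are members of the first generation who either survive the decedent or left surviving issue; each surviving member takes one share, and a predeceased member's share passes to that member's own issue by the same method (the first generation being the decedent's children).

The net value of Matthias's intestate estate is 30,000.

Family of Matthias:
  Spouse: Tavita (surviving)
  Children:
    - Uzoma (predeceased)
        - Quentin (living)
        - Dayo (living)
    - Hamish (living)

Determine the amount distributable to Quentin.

Quentin receives 5,000.

The spouse counts as an additional share at the children's level, so there are 3 primary shares of 10,000. Tavita takes one such share (10,000).
The children's combined portion (20,000) is divided into 2 shares of 10,000: Hamish takes 10,000; Uzoma's 10,000 share passes to Uzoma's issue.
Uzoma's share (10,000) is divided into 2 shares of 5,000: Quentin and Dayo each take 5,000.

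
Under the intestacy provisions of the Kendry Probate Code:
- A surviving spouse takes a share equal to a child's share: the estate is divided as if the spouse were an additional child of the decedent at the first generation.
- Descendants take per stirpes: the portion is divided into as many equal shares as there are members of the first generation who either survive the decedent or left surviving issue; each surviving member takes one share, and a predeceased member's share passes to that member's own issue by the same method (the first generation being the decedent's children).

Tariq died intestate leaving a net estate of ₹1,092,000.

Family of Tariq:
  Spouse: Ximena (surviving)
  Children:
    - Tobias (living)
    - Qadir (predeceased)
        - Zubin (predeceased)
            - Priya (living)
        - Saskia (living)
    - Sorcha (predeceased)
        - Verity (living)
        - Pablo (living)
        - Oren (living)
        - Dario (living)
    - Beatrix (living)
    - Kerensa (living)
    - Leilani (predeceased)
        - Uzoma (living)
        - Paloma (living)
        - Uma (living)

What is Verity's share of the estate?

Verity receives ₹39,000.

The spouse counts as an additional share at the children's level, so there are 7 primary shares of ₹156,000. Ximena takes one such share (₹156,000).
The children's combined portion (₹936,000) is divided into 6 shares of ₹156,000: Tobias, Beatrix, and Kerensa each take ₹156,000; Qadir's ₹156,000 share passes to Qadir's issue; Sorcha's ₹156,000 share passes to Sorcha's issue; Leilani's ₹156,000 share passes to Leilani's issue.
Qadir's share (₹156,000) is divided into 2 shares of ₹78,000: Saskia takes ₹78,000; Zubin's ₹78,000 share passes to Zubin's issue.
Zubin's share (₹78,000) passes entirely to Priya.
Sorcha's share (₹156,000) is divided into 4 shares of ₹39,000: Verity, Pablo, Oren, and Dario each take ₹39,000.
Leilani's share (₹156,000) is divided into 3 shares of ₹52,000: Uzoma, Paloma, and Uma each take ₹52,000.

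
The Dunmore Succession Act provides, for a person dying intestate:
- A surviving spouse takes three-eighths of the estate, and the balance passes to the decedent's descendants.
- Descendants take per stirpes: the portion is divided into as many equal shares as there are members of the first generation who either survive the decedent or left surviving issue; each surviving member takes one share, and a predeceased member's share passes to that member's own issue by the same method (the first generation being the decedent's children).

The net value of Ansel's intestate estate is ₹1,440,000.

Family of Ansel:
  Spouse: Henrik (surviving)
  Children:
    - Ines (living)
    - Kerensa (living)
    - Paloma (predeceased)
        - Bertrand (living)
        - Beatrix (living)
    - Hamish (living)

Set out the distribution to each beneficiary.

Henrik takes three-eighths of ₹1,440,000 = ₹540,000. The remaining ₹900,000 passes to the descendants.
The descendants' portion (₹900,000) is divided into 4 shares of ₹225,000: Ines, Kerensa, and Hamish each take ₹225,000; Paloma's ₹225,000 share passes to Paloma's issue.
Paloma's share (₹225,000) is divided into 2 shares of ₹112,500: Bertrand and Beatrix each take ₹112,500.

Henrik: ₹540,000; Ines: ₹225,000; Kerensa: ₹225,000; Bertrand: ₹112,500; Beatrix: ₹112,500; Hamish: ₹225,000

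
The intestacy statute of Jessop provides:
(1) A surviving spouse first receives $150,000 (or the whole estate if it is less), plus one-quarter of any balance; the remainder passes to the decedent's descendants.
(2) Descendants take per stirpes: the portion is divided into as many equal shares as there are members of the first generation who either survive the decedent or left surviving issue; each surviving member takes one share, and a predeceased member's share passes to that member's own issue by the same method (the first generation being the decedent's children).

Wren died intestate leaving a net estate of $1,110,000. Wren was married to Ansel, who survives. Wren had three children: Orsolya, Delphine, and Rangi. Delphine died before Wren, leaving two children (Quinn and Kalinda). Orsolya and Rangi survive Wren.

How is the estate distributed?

Ansel first takes $150,000, leaving a balance of $960,000. Ansel then takes one-quarter of the balance ($240,000), for a total of $390,000. The remaining $720,000 passes to the descendants.
The descendants' portion ($720,000) is divided into 3 shares of $240,000: Orsolya and Rangi each take $240,000; Delphine's $240,000 share passes to Delphine's issue.
Delphine's share ($240,000) is divided into 2 shares of $120,000: Quinn and Kalinda each take $120,000.

Ansel: $390,000; Orsolya: $240,000; Quinn: $120,000; Kalinda: $120,000; Rangi: $240,000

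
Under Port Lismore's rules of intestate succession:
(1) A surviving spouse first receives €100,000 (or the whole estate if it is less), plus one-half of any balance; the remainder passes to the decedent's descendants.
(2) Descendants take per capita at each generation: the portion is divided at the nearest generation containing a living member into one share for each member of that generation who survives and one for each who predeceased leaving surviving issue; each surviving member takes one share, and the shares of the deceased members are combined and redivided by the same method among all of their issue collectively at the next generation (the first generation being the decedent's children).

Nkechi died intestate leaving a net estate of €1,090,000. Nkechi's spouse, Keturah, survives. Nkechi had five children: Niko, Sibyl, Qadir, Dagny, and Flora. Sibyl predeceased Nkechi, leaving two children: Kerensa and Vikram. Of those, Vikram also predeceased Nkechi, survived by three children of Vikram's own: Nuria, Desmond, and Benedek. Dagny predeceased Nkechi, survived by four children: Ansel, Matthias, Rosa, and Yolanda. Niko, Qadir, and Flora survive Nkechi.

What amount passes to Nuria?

Nuria receives €11,000.

Keturah first takes €100,000, leaving a balance of €990,000. Keturah then takes one-half of the balance (€495,000), for a total of €595,000. The remaining €495,000 passes to the descendants.
The descendants' portion (€495,000) is divided at the children's generation into 5 shares of €99,000. Niko, Qadir, and Flora each take €99,000. The 2 shares of the deceased (Sibyl and Dagny) are combined into a pool of €198,000.
That pool (€198,000) is divided at the grandchildren's generation into 6 shares of €33,000. Kerensa, Ansel, Matthias, Rosa, and Yolanda each take €33,000. The remaining share for the deceased Vikram (€33,000) is carried to the next generation.
That pool (€33,000) is divided at the great-grandchildren's generation equally among Nuria, Desmond, and Benedek: €11,000 each.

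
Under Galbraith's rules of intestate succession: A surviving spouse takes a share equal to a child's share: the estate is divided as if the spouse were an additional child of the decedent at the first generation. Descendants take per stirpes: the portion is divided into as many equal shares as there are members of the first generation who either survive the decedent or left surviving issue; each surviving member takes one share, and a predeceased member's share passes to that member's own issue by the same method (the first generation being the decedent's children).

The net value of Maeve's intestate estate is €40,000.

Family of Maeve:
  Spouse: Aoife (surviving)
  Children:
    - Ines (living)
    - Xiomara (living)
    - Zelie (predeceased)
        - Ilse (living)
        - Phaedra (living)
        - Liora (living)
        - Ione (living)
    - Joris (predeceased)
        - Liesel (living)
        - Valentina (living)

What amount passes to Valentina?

Valentina receives €4,000.

The spouse counts as an additional share at the children's level, so there are 5 primary shares of €8,000. Aoife takes one such share (€8,000).
The children's combined portion (€32,000) is divided into 4 shares of €8,000: Ines and Xiomara each take €8,000; Zelie's €8,000 share passes to Zelie's issue; Joris's €8,000 share passes to Joris's issue.
Zelie's share (€8,000) is divided into 4 shares of €2,000: Ilse, Phaedra, Liora, and Ione each take €2,000.
Joris's share (€8,000) is divided into 2 shares of €4,000: Liesel and Valentina each take €4,000.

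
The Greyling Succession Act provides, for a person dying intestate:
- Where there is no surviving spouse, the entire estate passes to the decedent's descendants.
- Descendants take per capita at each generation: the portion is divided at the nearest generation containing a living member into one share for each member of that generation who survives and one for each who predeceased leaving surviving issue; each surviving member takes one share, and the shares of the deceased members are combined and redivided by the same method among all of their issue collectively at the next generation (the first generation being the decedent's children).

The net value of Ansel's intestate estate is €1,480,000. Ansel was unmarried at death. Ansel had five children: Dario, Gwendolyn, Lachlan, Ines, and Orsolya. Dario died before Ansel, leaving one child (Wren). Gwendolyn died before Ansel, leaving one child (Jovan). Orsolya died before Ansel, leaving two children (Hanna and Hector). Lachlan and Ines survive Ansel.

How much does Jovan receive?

Jovan receives €222,000.

The entire €1,480,000 passes to the descendants.
That amount (€1,480,000) is divided at the children's generation into 5 shares of €296,000. Lachlan and Ines each take €296,000. The 3 shares of the deceased (Dario, Gwendolyn, and Orsolya) are combined into a pool of €888,000.
That pool (€888,000) is divided at the grandchildren's generation equally among Wren, Jovan, Hanna, and Hector: €222,000 each.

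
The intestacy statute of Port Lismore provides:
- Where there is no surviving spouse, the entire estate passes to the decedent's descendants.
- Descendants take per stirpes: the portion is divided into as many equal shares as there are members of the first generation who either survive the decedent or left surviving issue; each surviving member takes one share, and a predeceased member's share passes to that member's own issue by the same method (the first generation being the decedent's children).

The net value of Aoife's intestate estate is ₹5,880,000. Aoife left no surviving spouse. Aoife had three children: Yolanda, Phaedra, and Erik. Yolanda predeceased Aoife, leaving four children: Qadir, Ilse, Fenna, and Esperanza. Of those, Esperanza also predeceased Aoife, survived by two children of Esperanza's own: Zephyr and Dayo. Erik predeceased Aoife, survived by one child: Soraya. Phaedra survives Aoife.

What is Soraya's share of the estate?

Soraya receives ₹1,960,000.

The entire ₹5,880,000 passes to the descendants.
That amount (₹5,880,000) is divided into 3 shares of ₹1,960,000: Phaedra takes ₹1,960,000; Yolanda's ₹1,960,000 share passes to Yolanda's issue; Erik's ₹1,960,000 share passes to Erik's issue.
Yolanda's share (₹1,960,000) is divided into 4 shares of ₹490,000: Qadir, Ilse, and Fenna each take ₹490,000; Esperanza's ₹490,000 share passes to Esperanza's issue.
Esperanza's share (₹490,000) is divided into 2 shares of ₹245,000: Zephyr and Dayo each take ₹245,000.
Erik's share (₹1,960,000) passes entirely to Soraya.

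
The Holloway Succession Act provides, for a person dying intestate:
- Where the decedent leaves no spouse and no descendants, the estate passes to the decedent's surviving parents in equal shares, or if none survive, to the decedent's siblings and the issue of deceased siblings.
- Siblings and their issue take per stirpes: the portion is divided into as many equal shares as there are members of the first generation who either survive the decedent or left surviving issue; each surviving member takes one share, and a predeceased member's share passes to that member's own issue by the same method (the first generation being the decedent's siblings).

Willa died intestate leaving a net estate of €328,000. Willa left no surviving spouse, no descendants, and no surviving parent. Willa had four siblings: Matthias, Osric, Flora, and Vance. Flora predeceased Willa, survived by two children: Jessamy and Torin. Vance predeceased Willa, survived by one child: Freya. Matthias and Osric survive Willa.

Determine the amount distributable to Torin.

The entire €328,000 passes to the siblings and their issue.
That amount (€328,000) is divided into 4 shares of €82,000: Matthias and Osric each take €82,000; Flora's €82,000 share passes to Flora's issue; Vance's €82,000 share passes to Vance's issue.
Flora's share (€82,000) is divided into 2 shares of €41,000: Jessamy and Torin each take €41,000.
Vance's share (€82,000) passes entirely to Freya.

Torin receives €41,000.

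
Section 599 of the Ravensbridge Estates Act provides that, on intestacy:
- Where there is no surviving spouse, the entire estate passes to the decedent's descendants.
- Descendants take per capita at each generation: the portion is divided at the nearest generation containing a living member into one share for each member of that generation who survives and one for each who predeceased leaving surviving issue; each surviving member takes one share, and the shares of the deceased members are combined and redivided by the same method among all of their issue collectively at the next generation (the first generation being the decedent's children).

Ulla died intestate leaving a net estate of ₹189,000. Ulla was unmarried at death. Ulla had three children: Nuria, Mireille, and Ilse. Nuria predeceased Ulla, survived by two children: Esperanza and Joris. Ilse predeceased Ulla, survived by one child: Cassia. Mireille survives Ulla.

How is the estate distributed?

Esperanza: ₹42,000; Joris: ₹42,000; Mireille: ₹63,000; Cassia: ₹42,000

The entire ₹189,000 passes to the descendants.
That amount (₹189,000) is divided at the children's generation into 3 shares of ₹63,000. Mireille takes ₹63,000. The 2 shares of the deceased (Nuria and Ilse) are combined into a pool of ₹126,000.
That pool (₹126,000) is divided at the grandchildren's generation equally among Esperanza, Joris, and Cassia: ₹42,000 each.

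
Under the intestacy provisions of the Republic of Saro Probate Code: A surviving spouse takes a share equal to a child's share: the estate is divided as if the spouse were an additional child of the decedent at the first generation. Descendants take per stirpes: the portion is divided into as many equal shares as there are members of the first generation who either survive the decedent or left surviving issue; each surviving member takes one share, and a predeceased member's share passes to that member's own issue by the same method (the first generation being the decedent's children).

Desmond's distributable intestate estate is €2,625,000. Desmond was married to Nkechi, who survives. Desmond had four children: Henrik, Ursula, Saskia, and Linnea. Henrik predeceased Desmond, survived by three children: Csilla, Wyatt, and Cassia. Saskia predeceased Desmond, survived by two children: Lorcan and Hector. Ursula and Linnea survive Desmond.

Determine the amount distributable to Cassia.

Cassia receives €175,000.

The spouse counts as an additional share at the children's level, so there are 5 primary shares of €525,000. Nkechi takes one such share (€525,000).
The children's combined portion (€2,100,000) is divided into 4 shares of €525,000: Ursula and Linnea each take €525,000; Henrik's €525,000 share passes to Henrik's issue; Saskia's €525,000 share passes to Saskia's issue.
Henrik's share (€525,000) is divided into 3 shares of €175,000: Csilla, Wyatt, and Cassia each take €175,000.
Saskia's share (€525,000) is divided into 2 shares of €262,500: Lorcan and Hector each take €262,500.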